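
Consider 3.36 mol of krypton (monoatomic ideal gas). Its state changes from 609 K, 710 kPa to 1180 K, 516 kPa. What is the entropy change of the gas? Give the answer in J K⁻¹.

ΔS = nC_p ln(T₂/T₁) − nR ln(P₂/P₁), with C_p = 5R/2 = 20.79 J mol⁻¹ K⁻¹ for a monoatomic ideal gas.
ΔS = 3.36 × [20.79 × ln(1180/609) − 8.314 × ln(516/710)] = 55.1 J/K.

ΔS = 55.1 J/K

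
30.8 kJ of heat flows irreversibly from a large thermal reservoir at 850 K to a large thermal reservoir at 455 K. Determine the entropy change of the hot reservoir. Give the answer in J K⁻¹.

ΔS_hot = -36.2 J/K

The hot reservoir loses heat Q, so ΔS_hot = −Q/T_H = −30800/850 = -36.2 J/K.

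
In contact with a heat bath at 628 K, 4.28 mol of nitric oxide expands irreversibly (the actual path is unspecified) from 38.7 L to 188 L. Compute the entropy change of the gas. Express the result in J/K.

ΔS_gas = 56.2 J/K

Entropy is a state function, so ΔS_gas depends only on the end states.
For an isothermal ideal gas ΔS_gas = nR ln(V₂/V₁) = 4.28 × 8.314 × ln(188/38.7) = 56.2 J/K.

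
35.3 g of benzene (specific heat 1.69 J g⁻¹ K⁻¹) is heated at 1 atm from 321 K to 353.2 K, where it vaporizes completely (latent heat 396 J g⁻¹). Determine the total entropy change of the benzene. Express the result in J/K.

ΔS = 45.3 J/K

Warming step: ΔS₁ = m c ln(T_tr/T_i) = 35.3 × 1.69 × ln(353.2/321) = 5.703 J/K.
Phase change: ΔS₂ = +mL/T_tr = 35.3 × 396 / 353.2 = 39.58 J/K.
ΔS_total = (5.703) + (39.58) = 45.3 J/K.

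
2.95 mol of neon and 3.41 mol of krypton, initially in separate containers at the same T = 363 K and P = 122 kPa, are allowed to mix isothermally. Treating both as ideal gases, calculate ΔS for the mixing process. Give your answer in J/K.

ΔS_mix = 36.5 J/K

Mole fractions: x_A = 2.95/6.36 = 0.464, x_B = 0.536.
ΔS_mix = −R(n_A ln x_A + n_B ln x_B) = −8.314 × (2.95 ln 0.464 + 3.41 ln 0.536) = 36.5 J/K.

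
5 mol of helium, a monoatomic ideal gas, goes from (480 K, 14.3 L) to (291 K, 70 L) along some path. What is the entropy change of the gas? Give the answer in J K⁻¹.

Entropy is a state function: ΔS = nC_V ln(T₂/T₁) + nR ln(V₂/V₁), with C_V = 3R/2 = 12.47 J mol⁻¹ K⁻¹ for a monoatomic ideal gas.
ΔS = 5 × [12.47 × ln(291/480) + 8.314 × ln(70/14.3)] = 34.8 J/K.

ΔS = 34.8 J/K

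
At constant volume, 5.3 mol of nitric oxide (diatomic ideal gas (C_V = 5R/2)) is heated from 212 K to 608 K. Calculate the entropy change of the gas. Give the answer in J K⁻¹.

ΔS = 116 J/K

At constant volume, ΔS = nC_V ln(T₂/T₁) with C_V = 5R/2 = 20.79 J mol⁻¹ K⁻¹.
ΔS = 5.3 × 20.79 × ln(608/212) = 116 J/K.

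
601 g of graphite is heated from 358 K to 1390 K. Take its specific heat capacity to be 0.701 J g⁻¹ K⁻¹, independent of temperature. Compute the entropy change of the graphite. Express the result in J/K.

ΔS = 572 J/K

ΔS = ∫dQ_rev/T = m c ln(T₂/T₁) = 601 × 0.701 × ln(1390/358) = 572 J/K.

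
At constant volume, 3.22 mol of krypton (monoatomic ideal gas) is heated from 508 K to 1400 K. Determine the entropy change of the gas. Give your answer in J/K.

At constant volume, ΔS = nC_V ln(T₂/T₁) with C_V = 3R/2 = 12.47 J mol⁻¹ K⁻¹.
ΔS = 3.22 × 12.47 × ln(1400/508) = 40.7 J/K.

ΔS = 40.7 J/K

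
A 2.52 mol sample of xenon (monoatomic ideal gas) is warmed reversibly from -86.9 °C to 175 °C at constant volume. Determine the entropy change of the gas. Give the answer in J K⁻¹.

ΔS = 27.6 J/K

In kelvin: T₁ = 186.25 K, T₂ = 448.15 K. At constant volume, ΔS = nC_V ln(T₂/T₁) with C_V = 3R/2 = 12.47 J mol⁻¹ K⁻¹.
ΔS = 2.52 × 12.47 × ln(448.15/186.25) = 27.6 J/K.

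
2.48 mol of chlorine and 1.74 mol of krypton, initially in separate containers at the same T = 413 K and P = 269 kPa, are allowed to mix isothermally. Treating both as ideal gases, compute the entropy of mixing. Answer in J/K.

Mole fractions: x_A = 2.48/4.22 = 0.588, x_B = 0.412.
ΔS_mix = −R(n_A ln x_A + n_B ln x_B) = −8.314 × (2.48 ln 0.588 + 1.74 ln 0.412) = 23.8 J/K.

ΔS_mix = 23.8 J/K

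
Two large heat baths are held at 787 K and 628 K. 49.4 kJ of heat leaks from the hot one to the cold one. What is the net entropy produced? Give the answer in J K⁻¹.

ΔS_total = 15.9 J/K

ΔS_hot = −Q/T_H = −49400/787 = -62.77 J/K and ΔS_cold = +Q/T_C = 49400/628 = 78.66 J/K.
ΔS_total = -62.77 + 78.66 = 15.9 J/K, positive as the second law requires.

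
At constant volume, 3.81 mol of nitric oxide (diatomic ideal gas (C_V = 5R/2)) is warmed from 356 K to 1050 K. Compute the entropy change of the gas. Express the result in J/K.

ΔS = 85.7 J/K

At constant volume, ΔS = nC_V ln(T₂/T₁) with C_V = 5R/2 = 20.79 J mol⁻¹ K⁻¹.
ΔS = 3.81 × 20.79 × ln(1050/356) = 85.7 J/K.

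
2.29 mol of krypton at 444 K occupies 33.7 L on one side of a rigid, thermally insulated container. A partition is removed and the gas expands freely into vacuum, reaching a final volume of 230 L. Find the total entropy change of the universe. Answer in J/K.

No heat is exchanged and no work is done, so the ideal-gas temperature stays constant.
Entropy is a state function; using a reversible isothermal path, ΔS_gas = nR ln(V₂/V₁) = 2.29 × 8.314 × ln(230/33.7) = 36.6 J/K.
The insulated surroundings exchange no heat, so ΔS_surr = 0 and ΔS_universe = ΔS_gas.

ΔS_universe = 36.6 J/K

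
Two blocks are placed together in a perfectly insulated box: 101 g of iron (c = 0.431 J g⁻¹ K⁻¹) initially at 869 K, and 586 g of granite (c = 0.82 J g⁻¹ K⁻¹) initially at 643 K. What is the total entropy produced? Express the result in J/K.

ΔS_total = 1.97 J/K

Energy balance: T_f = (m₁c₁T₁ + m₂c₂T₂)/(m₁c₁ + m₂c₂) = 661.77 K.
ΔS₁ = m₁c₁ ln(T_f/T₁) = 43.531 × ln(661.77/869) = -11.86 J/K.
ΔS₂ = m₂c₂ ln(T_f/T₂) = 480.52 × ln(661.77/643) = 13.83 J/K.
ΔS_total = -11.86 + 13.83 = 1.97 J/K.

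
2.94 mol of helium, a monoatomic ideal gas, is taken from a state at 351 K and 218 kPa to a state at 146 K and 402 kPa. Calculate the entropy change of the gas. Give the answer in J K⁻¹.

ΔS = nC_p ln(T₂/T₁) − nR ln(P₂/P₁), with C_p = 5R/2 = 20.79 J mol⁻¹ K⁻¹ for a monoatomic ideal gas.
ΔS = 2.94 × [20.79 × ln(146/351) − 8.314 × ln(402/218)] = -68.6 J/K.

ΔS = -68.6 J/K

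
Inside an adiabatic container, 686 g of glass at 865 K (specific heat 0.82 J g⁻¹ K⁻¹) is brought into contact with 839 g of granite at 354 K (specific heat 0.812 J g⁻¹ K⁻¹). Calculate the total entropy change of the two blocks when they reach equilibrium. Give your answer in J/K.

Energy balance: T_f = (m₁c₁T₁ + m₂c₂T₂)/(m₁c₁ + m₂c₂) = 585.11 K.
ΔS₁ = m₁c₁ ln(T_f/T₁) = 562.52 × ln(585.11/865) = -219.9 J/K.
ΔS₂ = m₂c₂ ln(T_f/T₂) = 681.268 × ln(585.11/354) = 342.3 J/K.
ΔS_total = -219.9 + 342.3 = 122 J/K.

ΔS_total = 122 J/K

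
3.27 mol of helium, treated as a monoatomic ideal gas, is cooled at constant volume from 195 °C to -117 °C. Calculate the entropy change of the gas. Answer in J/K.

ΔS = -44.8 J/K

In kelvin: T₁ = 468.15 K, T₂ = 156.15 K. At constant volume, ΔS = nC_V ln(T₂/T₁) with C_V = 3R/2 = 12.47 J mol⁻¹ K⁻¹.
ΔS = 3.27 × 12.47 × ln(156.15/468.15) = -44.8 J/K.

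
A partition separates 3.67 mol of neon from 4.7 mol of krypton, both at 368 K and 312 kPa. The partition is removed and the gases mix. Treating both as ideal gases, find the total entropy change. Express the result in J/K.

Mole fractions: x_A = 3.67/8.37 = 0.438, x_B = 0.562.
ΔS_mix = −R(n_A ln x_A + n_B ln x_B) = −8.314 × (3.67 ln 0.438 + 4.7 ln 0.562) = 47.7 J/K.

ΔS_mix = 47.7 J/K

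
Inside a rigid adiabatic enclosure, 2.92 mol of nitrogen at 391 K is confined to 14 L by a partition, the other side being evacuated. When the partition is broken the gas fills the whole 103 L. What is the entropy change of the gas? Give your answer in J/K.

ΔS_gas = 48.4 J/K

For an ideal gas in free expansion Q = 0 and W = 0, so T is unchanged.
Entropy is a state function; using a reversible isothermal path, ΔS_gas = nR ln(V₂/V₁) = 2.92 × 8.314 × ln(103/14) = 48.4 J/K.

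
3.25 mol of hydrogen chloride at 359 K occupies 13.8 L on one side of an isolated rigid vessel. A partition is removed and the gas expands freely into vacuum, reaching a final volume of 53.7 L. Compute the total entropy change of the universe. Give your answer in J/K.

ΔS_universe = 36.7 J/K

For an ideal gas in free expansion Q = 0 and W = 0, so T is unchanged.
Entropy is a state function; using a reversible isothermal path, ΔS_gas = nR ln(V₂/V₁) = 3.25 × 8.314 × ln(53.7/13.8) = 36.7 J/K.
The insulated surroundings exchange no heat, so ΔS_surr = 0 and ΔS_universe = ΔS_gas.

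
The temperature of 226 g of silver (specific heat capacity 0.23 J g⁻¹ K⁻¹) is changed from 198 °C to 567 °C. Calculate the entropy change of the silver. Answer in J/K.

ΔS = 30.1 J/K

In kelvin: T₁ = 471.15 K, T₂ = 840.15 K. ΔS = ∫dQ_rev/T = m c ln(T₂/T₁) = 226 × 0.23 × ln(840.15/471.15) = 30.1 J/K.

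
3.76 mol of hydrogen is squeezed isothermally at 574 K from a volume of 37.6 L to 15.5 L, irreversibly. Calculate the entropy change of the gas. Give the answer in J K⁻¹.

ΔS_gas = -27.7 J/K

Entropy is a state function, so ΔS_gas depends only on the end states.
For an isothermal ideal gas ΔS_gas = nR ln(V₂/V₁) = 3.76 × 8.314 × ln(15.5/37.6) = -27.7 J/K.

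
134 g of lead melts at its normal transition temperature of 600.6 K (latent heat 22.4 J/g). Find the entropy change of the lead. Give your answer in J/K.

Heat absorbed by the substance: Q = mL = 134 × 22.4 = 3001.6 J.
At constant T, ΔS = Q_rev/T = 3001.6 / 600.6 = 5 J/K.

ΔS = 5 J/K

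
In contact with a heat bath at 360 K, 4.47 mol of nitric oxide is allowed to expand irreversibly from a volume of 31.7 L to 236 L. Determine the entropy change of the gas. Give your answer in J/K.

ΔS_gas = 74.6 J/K

Entropy is a state function, so ΔS_gas depends only on the end states.
For an isothermal ideal gas ΔS_gas = nR ln(V₂/V₁) = 4.47 × 8.314 × ln(236/31.7) = 74.6 J/K.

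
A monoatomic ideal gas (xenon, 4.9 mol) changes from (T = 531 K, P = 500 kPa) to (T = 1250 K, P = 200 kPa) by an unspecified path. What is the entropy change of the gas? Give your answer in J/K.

ΔS = 125 J/K

ΔS = nC_p ln(T₂/T₁) − nR ln(P₂/P₁), with C_p = 5R/2 = 20.79 J mol⁻¹ K⁻¹ for a monoatomic ideal gas.
ΔS = 4.9 × [20.79 × ln(1250/531) − 8.314 × ln(200/500)] = 125 J/K.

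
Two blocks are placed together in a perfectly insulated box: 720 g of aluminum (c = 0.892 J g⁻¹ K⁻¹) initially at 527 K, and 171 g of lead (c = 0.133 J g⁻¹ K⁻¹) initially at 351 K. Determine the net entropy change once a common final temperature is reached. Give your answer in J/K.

Energy balance: T_f = (m₁c₁T₁ + m₂c₂T₂)/(m₁c₁ + m₂c₂) = 520.98 K.
ΔS₁ = m₁c₁ ln(T_f/T₁) = 642.24 × ln(520.98/527) = -7.378 J/K.
ΔS₂ = m₂c₂ ln(T_f/T₂) = 22.743 × ln(520.98/351) = 8.982 J/K.
ΔS_total = -7.378 + 8.982 = 1.6 J/K.

ΔS_total = 1.6 J/K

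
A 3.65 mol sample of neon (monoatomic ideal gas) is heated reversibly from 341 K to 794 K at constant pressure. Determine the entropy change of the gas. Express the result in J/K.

At constant pressure, ΔS = nC_p ln(T₂/T₁) with C_p = 5R/2 = 20.79 J mol⁻¹ K⁻¹.
ΔS = 3.65 × 20.79 × ln(794/341) = 64.1 J/K.

ΔS = 64.1 J/K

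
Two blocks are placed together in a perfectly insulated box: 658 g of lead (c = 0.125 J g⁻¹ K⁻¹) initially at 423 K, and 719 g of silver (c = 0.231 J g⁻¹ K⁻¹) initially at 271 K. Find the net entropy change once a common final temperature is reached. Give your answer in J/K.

ΔS_total = 5.69 J/K

Energy balance: T_f = (m₁c₁T₁ + m₂c₂T₂)/(m₁c₁ + m₂c₂) = 321.34 K.
ΔS₁ = m₁c₁ ln(T_f/T₁) = 82.25 × ln(321.34/423) = -22.61 J/K.
ΔS₂ = m₂c₂ ln(T_f/T₂) = 166.089 × ln(321.34/271) = 28.3 J/K.
ΔS_total = -22.61 + 28.3 = 5.69 J/K.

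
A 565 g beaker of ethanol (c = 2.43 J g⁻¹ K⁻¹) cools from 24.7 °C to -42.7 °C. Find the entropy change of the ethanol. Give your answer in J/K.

ΔS = -352 J/K

In kelvin: T₁ = 297.85 K, T₂ = 230.45 K. ΔS = ∫dQ_rev/T = m c ln(T₂/T₁) = 565 × 2.43 × ln(230.45/297.85) = -352 J/K.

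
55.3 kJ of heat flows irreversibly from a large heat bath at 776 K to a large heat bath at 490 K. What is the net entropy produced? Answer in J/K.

ΔS_hot = −Q/T_H = −55300/776 = -71.26 J/K and ΔS_cold = +Q/T_C = 55300/490 = 112.9 J/K.
ΔS_total = -71.26 + 112.9 = 41.6 J/K, positive as the second law requires.

ΔS_total = 41.6 J/K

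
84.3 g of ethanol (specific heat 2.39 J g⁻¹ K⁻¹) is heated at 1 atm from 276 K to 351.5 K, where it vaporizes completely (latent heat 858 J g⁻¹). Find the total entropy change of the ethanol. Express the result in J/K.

ΔS = 254 J/K

Warming step: ΔS₁ = m c ln(T_tr/T_i) = 84.3 × 2.39 × ln(351.5/276) = 48.719 J/K.
Phase change: ΔS₂ = +mL/T_tr = 84.3 × 858 / 351.5 = 205.77 J/K.
ΔS_total = (48.719) + (205.77) = 254 J/K.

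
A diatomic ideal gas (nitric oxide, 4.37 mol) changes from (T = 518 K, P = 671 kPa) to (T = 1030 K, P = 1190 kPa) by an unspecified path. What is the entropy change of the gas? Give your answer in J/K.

ΔS = nC_p ln(T₂/T₁) − nR ln(P₂/P₁), with C_p = 7R/2 = 29.1 J mol⁻¹ K⁻¹ for a diatomic ideal gas.
ΔS = 4.37 × [29.1 × ln(1030/518) − 8.314 × ln(1190/671)] = 66.6 J/K.

ΔS = 66.6 J/K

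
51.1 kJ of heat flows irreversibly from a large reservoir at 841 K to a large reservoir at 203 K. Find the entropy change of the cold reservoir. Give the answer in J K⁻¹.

The cold reservoir gains heat Q, so ΔS_cold = +Q/T_C = 51100/203 = 252 J/K.

ΔS_cold = 252 J/K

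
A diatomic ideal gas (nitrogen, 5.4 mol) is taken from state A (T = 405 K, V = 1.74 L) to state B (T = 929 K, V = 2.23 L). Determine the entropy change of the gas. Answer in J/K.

ΔS = 104 J/K

Entropy is a state function: ΔS = nC_V ln(T₂/T₁) + nR ln(V₂/V₁), with C_V = 5R/2 = 20.79 J mol⁻¹ K⁻¹ for a diatomic ideal gas.
ΔS = 5.4 × [20.79 × ln(929/405) + 8.314 × ln(2.23/1.74)] = 104 J/K.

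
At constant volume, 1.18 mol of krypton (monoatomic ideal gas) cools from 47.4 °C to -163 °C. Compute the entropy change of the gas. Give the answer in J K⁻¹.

ΔS = -15.7 J/K

In kelvin: T₁ = 320.55 K, T₂ = 110.15 K. At constant volume, ΔS = nC_V ln(T₂/T₁) with C_V = 3R/2 = 12.47 J mol⁻¹ K⁻¹.
ΔS = 1.18 × 12.47 × ln(110.15/320.55) = -15.7 J/K.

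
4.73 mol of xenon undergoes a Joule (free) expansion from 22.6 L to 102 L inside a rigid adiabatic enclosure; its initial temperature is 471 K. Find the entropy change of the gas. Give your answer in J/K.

ΔS_gas = 59.3 J/K

For an ideal gas in free expansion Q = 0 and W = 0, so T is unchanged.
Entropy is a state function; using a reversible isothermal path, ΔS_gas = nR ln(V₂/V₁) = 4.73 × 8.314 × ln(102/22.6) = 59.3 J/K.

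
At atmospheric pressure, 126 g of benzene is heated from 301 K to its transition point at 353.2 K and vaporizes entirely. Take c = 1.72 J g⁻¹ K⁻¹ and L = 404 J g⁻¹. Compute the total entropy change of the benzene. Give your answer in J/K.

ΔS = 179 J/K

Warming step: ΔS₁ = m c ln(T_tr/T_i) = 126 × 1.72 × ln(353.2/301) = 34.66 J/K.
Phase change: ΔS₂ = +mL/T_tr = 126 × 404 / 353.2 = 144.1 J/K.
ΔS_total = (34.66) + (144.1) = 179 J/K.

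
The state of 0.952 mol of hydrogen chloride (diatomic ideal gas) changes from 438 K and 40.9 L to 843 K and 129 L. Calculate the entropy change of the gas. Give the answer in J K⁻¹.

Entropy is a state function: ΔS = nC_V ln(T₂/T₁) + nR ln(V₂/V₁), with C_V = 5R/2 = 20.79 J mol⁻¹ K⁻¹ for a diatomic ideal gas.
ΔS = 0.952 × [20.79 × ln(843/438) + 8.314 × ln(129/40.9)] = 22 J/K.

ΔS = 22 J/K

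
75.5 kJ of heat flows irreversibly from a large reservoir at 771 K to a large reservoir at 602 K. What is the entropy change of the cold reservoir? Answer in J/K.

The cold reservoir gains heat Q, so ΔS_cold = +Q/T_C = 75500/602 = 125 J/K.

ΔS_cold = 125 J/K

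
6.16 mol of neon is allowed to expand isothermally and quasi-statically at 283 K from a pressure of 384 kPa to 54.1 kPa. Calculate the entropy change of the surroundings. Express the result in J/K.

For an isothermal ideal gas ΔS_gas = nR ln(P₁/P₂) = 6.16 × 8.314 × ln(384/54.1) = 100 J/K.
The process is reversible, so ΔS_surr = −ΔS_gas = -100 J/K and ΔS_universe = 0.

ΔS_surr = -100 J/K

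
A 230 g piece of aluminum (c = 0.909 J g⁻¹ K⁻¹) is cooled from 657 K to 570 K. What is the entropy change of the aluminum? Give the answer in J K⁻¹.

ΔS = -29.7 J/K

ΔS = ∫dQ_rev/T = m c ln(T₂/T₁) = 230 × 0.909 × ln(570/657) = -29.7 J/K.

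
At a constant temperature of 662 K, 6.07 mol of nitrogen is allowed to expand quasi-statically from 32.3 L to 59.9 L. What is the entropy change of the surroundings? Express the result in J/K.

For an isothermal ideal gas ΔS_gas = nR ln(V₂/V₁) = 6.07 × 8.314 × ln(59.9/32.3) = 31.2 J/K.
The process is reversible, so ΔS_surr = −ΔS_gas = -31.2 J/K and ΔS_universe = 0.

ΔS_surr = -31.2 J/K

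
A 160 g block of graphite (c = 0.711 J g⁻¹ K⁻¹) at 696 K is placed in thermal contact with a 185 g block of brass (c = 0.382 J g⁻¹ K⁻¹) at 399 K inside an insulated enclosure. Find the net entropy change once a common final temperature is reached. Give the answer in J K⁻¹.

Energy balance: T_f = (m₁c₁T₁ + m₂c₂T₂)/(m₁c₁ + m₂c₂) = 582.2 K.
ΔS₁ = m₁c₁ ln(T_f/T₁) = 113.76 × ln(582.2/696) = -20.31 J/K.
ΔS₂ = m₂c₂ ln(T_f/T₂) = 70.67 × ln(582.2/399) = 26.7 J/K.
ΔS_total = -20.31 + 26.7 = 6.39 J/K.

ΔS_total = 6.39 J/K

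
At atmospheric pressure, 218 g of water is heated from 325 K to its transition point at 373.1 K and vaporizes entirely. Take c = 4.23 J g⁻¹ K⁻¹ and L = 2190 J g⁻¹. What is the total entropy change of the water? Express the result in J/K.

ΔS = 1410 J/K

Warming step: ΔS₁ = m c ln(T_tr/T_i) = 218 × 4.23 × ln(373.1/325) = 127.3 J/K.
Phase change: ΔS₂ = +mL/T_tr = 218 × 2190 / 373.1 = 1280 J/K.
ΔS_total = (127.3) + (1280) = 1410 J/K.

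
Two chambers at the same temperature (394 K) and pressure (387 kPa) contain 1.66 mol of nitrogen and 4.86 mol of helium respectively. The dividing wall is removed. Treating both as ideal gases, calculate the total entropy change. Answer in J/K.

Mole fractions: x_A = 1.66/6.52 = 0.255, x_B = 0.745.
ΔS_mix = −R(n_A ln x_A + n_B ln x_B) = −8.314 × (1.66 ln 0.255 + 4.86 ln 0.745) = 30.8 J/K.

ΔS_mix = 30.8 J/K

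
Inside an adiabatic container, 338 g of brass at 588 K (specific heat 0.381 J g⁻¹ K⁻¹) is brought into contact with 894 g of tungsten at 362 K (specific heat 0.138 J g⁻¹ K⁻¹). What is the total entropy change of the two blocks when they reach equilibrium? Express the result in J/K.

Energy balance: T_f = (m₁c₁T₁ + m₂c₂T₂)/(m₁c₁ + m₂c₂) = 477.42 K.
ΔS₁ = m₁c₁ ln(T_f/T₁) = 128.778 × ln(477.42/588) = -26.828 J/K.
ΔS₂ = m₂c₂ ln(T_f/T₂) = 123.372 × ln(477.42/362) = 34.144 J/K.
ΔS_total = -26.828 + 34.144 = 7.32 J/K.

ΔS_total = 7.32 J/K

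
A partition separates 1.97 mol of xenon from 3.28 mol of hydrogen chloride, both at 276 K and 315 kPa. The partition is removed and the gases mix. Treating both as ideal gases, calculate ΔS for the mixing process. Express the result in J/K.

Mole fractions: x_A = 1.97/5.25 = 0.375, x_B = 0.625.
ΔS_mix = −R(n_A ln x_A + n_B ln x_B) = −8.314 × (1.97 ln 0.375 + 3.28 ln 0.625) = 28.9 J/K.

ΔS_mix = 28.9 J/K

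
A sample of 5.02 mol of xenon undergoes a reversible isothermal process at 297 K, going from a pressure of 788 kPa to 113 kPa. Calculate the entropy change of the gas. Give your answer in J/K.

For an isothermal ideal gas ΔS_gas = nR ln(P₁/P₂) = 5.02 × 8.314 × ln(788/113) = 81.1 J/K.

ΔS_gas = 81.1 J/K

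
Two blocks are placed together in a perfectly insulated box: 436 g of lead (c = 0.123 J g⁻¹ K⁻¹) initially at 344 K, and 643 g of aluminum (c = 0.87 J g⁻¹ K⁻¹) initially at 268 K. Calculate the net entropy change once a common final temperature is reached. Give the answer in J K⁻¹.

ΔS_total = 1.63 J/K

Energy balance: T_f = (m₁c₁T₁ + m₂c₂T₂)/(m₁c₁ + m₂c₂) = 274.65 K.
ΔS₁ = m₁c₁ ln(T_f/T₁) = 53.628 × ln(274.65/344) = -12.074 J/K.
ΔS₂ = m₂c₂ ln(T_f/T₂) = 559.41 × ln(274.65/268) = 13.708 J/K.
ΔS_total = -12.074 + 13.708 = 1.63 J/K.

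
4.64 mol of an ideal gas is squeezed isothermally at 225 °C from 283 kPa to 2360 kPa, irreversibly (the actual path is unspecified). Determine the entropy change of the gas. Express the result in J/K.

Entropy is a state function, so ΔS_gas depends only on the end states.
For an isothermal ideal gas ΔS_gas = nR ln(P₁/P₂) = 4.64 × 8.314 × ln(283/2360) = -81.8 J/K.

ΔS_gas = -81.8 J/K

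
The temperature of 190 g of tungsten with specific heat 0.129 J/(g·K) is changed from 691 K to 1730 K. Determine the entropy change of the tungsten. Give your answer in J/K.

ΔS = ∫dQ_rev/T = m c ln(T₂/T₁) = 190 × 0.129 × ln(1730/691) = 22.5 J/K.

ΔS = 22.5 J/K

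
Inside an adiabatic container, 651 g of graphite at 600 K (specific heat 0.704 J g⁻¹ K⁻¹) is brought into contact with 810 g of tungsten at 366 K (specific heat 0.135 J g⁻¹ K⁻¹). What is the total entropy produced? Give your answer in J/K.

ΔS_total = 9.72 J/K

Energy balance: T_f = (m₁c₁T₁ + m₂c₂T₂)/(m₁c₁ + m₂c₂) = 554.92 K.
ΔS₁ = m₁c₁ ln(T_f/T₁) = 458.304 × ln(554.92/600) = -35.79 J/K.
ΔS₂ = m₂c₂ ln(T_f/T₂) = 109.35 × ln(554.92/366) = 45.51 J/K.
ΔS_total = -35.79 + 45.51 = 9.72 J/K.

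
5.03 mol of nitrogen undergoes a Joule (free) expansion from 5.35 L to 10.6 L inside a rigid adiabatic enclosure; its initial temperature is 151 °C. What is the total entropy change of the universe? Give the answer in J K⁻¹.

ΔS_universe = 28.6 J/K

For an ideal gas in free expansion Q = 0 and W = 0, so T is unchanged.
Entropy is a state function; using a reversible isothermal path, ΔS_gas = nR ln(V₂/V₁) = 5.03 × 8.314 × ln(10.6/5.35) = 28.6 J/K.
The insulated surroundings exchange no heat, so ΔS_surr = 0 and ΔS_universe = ΔS_gas.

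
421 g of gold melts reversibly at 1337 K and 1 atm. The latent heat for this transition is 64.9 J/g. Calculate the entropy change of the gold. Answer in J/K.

Heat absorbed by the substance: Q = mL = 421 × 64.9 = 27322.9 J.
At constant T, ΔS = Q_rev/T = 27322.9 / 1337 = 20.4 J/K.

ΔS = 20.4 J/K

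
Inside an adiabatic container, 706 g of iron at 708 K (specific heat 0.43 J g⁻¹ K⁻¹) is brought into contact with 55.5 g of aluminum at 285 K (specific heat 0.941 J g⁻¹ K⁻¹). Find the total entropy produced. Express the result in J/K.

ΔS_total = 14.9 J/K

Energy balance: T_f = (m₁c₁T₁ + m₂c₂T₂)/(m₁c₁ + m₂c₂) = 645.91 K.
ΔS₁ = m₁c₁ ln(T_f/T₁) = 303.58 × ln(645.91/708) = -27.86 J/K.
ΔS₂ = m₂c₂ ln(T_f/T₂) = 52.2255 × ln(645.91/285) = 42.73 J/K.
ΔS_total = -27.86 + 42.73 = 14.9 J/K.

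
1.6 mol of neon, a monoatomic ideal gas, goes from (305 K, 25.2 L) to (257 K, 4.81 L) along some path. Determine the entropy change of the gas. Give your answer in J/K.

ΔS = -25.4 J/K

Entropy is a state function: ΔS = nC_V ln(T₂/T₁) + nR ln(V₂/V₁), with C_V = 3R/2 = 12.47 J mol⁻¹ K⁻¹ for a monoatomic ideal gas.
ΔS = 1.6 × [12.47 × ln(257/305) + 8.314 × ln(4.81/25.2)] = -25.4 J/K.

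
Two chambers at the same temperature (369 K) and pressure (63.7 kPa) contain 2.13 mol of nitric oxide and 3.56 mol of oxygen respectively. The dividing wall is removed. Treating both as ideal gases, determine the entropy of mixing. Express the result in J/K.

ΔS_mix = 31.3 J/K

Mole fractions: x_A = 2.13/5.69 = 0.374, x_B = 0.626.
ΔS_mix = −R(n_A ln x_A + n_B ln x_B) = −8.314 × (2.13 ln 0.374 + 3.56 ln 0.626) = 31.3 J/K.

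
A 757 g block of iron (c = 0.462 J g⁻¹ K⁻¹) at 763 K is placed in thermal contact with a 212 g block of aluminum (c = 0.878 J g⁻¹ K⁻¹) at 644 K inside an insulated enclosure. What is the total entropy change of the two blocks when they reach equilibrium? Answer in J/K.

ΔS_total = 1.71 J/K

Energy balance: T_f = (m₁c₁T₁ + m₂c₂T₂)/(m₁c₁ + m₂c₂) = 721.67 K.
ΔS₁ = m₁c₁ ln(T_f/T₁) = 349.734 × ln(721.67/763) = -19.48 J/K.
ΔS₂ = m₂c₂ ln(T_f/T₂) = 186.136 × ln(721.67/644) = 21.19 J/K.
ΔS_total = -19.48 + 21.19 = 1.71 J/K.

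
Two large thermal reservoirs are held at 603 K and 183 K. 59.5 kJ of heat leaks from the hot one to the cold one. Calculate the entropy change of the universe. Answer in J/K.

ΔS_total = 226 J/K

ΔS_hot = −Q/T_H = −59500/603 = -98.67 J/K and ΔS_cold = +Q/T_C = 59500/183 = 325.1 J/K.
ΔS_total = -98.67 + 325.1 = 226 J/K, positive as the second law requires.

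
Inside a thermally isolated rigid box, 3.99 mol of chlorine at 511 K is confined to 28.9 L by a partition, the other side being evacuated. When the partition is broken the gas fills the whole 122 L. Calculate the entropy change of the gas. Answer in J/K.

No heat is exchanged and no work is done, so the ideal-gas temperature stays constant.
Entropy is a state function; using a reversible isothermal path, ΔS_gas = nR ln(V₂/V₁) = 3.99 × 8.314 × ln(122/28.9) = 47.8 J/K.

ΔS_gas = 47.8 J/K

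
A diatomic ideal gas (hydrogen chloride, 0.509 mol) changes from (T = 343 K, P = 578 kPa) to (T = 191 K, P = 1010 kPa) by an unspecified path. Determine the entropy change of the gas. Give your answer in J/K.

ΔS = nC_p ln(T₂/T₁) − nR ln(P₂/P₁), with C_p = 7R/2 = 29.1 J mol⁻¹ K⁻¹ for a diatomic ideal gas.
ΔS = 0.509 × [29.1 × ln(191/343) − 8.314 × ln(1010/578)] = -11 J/K.

ΔS = -11 J/K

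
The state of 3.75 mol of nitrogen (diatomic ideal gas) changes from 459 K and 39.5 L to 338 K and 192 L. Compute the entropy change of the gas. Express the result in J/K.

Entropy is a state function: ΔS = nC_V ln(T₂/T₁) + nR ln(V₂/V₁), with C_V = 5R/2 = 20.79 J mol⁻¹ K⁻¹ for a diatomic ideal gas.
ΔS = 3.75 × [20.79 × ln(338/459) + 8.314 × ln(192/39.5)] = 25.4 J/K.

ΔS = 25.4 J/K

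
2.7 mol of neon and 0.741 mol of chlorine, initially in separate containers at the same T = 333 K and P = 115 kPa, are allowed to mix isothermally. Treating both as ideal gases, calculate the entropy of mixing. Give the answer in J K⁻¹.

ΔS_mix = 14.9 J/K

Mole fractions: x_A = 2.7/3.44 = 0.785, x_B = 0.215.
ΔS_mix = −R(n_A ln x_A + n_B ln x_B) = −8.314 × (2.7 ln 0.785 + 0.741 ln 0.215) = 14.9 J/K.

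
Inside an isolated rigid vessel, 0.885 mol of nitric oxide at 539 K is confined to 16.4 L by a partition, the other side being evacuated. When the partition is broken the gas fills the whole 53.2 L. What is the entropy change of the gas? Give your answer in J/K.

No heat is exchanged and no work is done, so the ideal-gas temperature stays constant.
Entropy is a state function; using a reversible isothermal path, ΔS_gas = nR ln(V₂/V₁) = 0.885 × 8.314 × ln(53.2/16.4) = 8.66 J/K.

ΔS_gas = 8.66 J/K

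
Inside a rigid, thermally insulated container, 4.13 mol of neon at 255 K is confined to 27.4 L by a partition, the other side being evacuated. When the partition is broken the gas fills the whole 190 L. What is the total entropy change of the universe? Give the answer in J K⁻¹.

ΔS_universe = 66.5 J/K

No heat is exchanged and no work is done, so the ideal-gas temperature stays constant.
Entropy is a state function; using a reversible isothermal path, ΔS_gas = nR ln(V₂/V₁) = 4.13 × 8.314 × ln(190/27.4) = 66.5 J/K.
The insulated surroundings exchange no heat, so ΔS_surr = 0 and ΔS_universe = ΔS_gas.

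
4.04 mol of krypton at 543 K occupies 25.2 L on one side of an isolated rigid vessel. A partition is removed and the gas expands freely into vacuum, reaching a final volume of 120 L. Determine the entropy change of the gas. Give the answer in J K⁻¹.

No heat is exchanged and no work is done, so the ideal-gas temperature stays constant.
Entropy is a state function; using a reversible isothermal path, ΔS_gas = nR ln(V₂/V₁) = 4.04 × 8.314 × ln(120/25.2) = 52.4 J/K.

ΔS_gas = 52.4 J/K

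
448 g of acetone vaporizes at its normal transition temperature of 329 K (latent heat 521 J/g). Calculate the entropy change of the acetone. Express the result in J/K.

Heat absorbed by the substance: Q = mL = 448 × 521 = 233408 J.
At constant T, ΔS = Q_rev/T = 233408 / 329 = 709 J/K.

ΔS = 709 J/K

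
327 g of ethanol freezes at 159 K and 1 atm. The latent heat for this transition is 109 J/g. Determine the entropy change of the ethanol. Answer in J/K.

Heat released by the substance: Q = −mL = −327 × 109 = −35643 J.
At constant T, ΔS = Q_rev/T = −35643 / 159 = -224 J/K.

ΔS = -224 J/K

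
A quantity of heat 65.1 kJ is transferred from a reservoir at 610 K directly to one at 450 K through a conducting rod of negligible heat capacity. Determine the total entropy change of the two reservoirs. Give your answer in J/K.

ΔS_total = 37.9 J/K

ΔS_hot = −Q/T_H = −65100/610 = -106.72 J/K and ΔS_cold = +Q/T_C = 65100/450 = 144.67 J/K.
ΔS_total = -106.72 + 144.67 = 37.9 J/K, positive as the second law requires.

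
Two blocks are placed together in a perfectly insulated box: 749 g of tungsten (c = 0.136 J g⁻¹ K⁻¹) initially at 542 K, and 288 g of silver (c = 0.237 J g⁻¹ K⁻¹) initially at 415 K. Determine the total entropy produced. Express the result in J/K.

Energy balance: T_f = (m₁c₁T₁ + m₂c₂T₂)/(m₁c₁ + m₂c₂) = 491.04 K.
ΔS₁ = m₁c₁ ln(T_f/T₁) = 101.864 × ln(491.04/542) = -10.057 J/K.
ΔS₂ = m₂c₂ ln(T_f/T₂) = 68.256 × ln(491.04/415) = 11.485 J/K.
ΔS_total = -10.057 + 11.485 = 1.43 J/K.

ΔS_total = 1.43 J/K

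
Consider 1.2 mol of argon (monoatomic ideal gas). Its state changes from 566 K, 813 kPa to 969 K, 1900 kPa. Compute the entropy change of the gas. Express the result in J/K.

ΔS = nC_p ln(T₂/T₁) − nR ln(P₂/P₁), with C_p = 5R/2 = 20.79 J mol⁻¹ K⁻¹ for a monoatomic ideal gas.
ΔS = 1.2 × [20.79 × ln(969/566) − 8.314 × ln(1900/813)] = 4.94 J/K.

ΔS = 4.94 J/K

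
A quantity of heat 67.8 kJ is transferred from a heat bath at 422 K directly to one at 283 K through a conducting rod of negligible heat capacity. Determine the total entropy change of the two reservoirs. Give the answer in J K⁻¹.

ΔS_hot = −Q/T_H = −67800/422 = -160.7 J/K and ΔS_cold = +Q/T_C = 67800/283 = 239.6 J/K.
ΔS_total = -160.7 + 239.6 = 78.9 J/K, positive as the second law requires.

ΔS_total = 78.9 J/K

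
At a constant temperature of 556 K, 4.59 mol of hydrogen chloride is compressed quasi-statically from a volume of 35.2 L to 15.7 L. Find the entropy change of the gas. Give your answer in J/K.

For an isothermal ideal gas ΔS_gas = nR ln(V₂/V₁) = 4.59 × 8.314 × ln(15.7/35.2) = -30.8 J/K.

ΔS_gas = -30.8 J/K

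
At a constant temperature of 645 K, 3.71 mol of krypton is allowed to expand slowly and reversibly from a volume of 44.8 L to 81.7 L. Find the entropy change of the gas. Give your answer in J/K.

For an isothermal ideal gas ΔS_gas = nR ln(V₂/V₁) = 3.71 × 8.314 × ln(81.7/44.8) = 18.5 J/K.

ΔS_gas = 18.5 J/K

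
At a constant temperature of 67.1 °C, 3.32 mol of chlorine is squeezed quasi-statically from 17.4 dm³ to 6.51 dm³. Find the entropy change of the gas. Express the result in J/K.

ΔS_gas = -27.1 J/K

For an isothermal ideal gas ΔS_gas = nR ln(V₂/V₁) = 3.32 × 8.314 × ln(6.51/17.4) = -27.1 J/K.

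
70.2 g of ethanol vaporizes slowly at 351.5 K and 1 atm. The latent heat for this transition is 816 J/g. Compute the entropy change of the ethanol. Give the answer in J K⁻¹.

ΔS = 163 J/K

Heat absorbed by the substance: Q = mL = 70.2 × 816 = 57283.2 J.
At constant T, ΔS = Q_rev/T = 57283.2 / 351.5 = 163 J/K.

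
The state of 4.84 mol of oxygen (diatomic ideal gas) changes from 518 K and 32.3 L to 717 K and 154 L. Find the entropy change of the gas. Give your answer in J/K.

Entropy is a state function: ΔS = nC_V ln(T₂/T₁) + nR ln(V₂/V₁), with C_V = 5R/2 = 20.79 J mol⁻¹ K⁻¹ for a diatomic ideal gas.
ΔS = 4.84 × [20.79 × ln(717/518) + 8.314 × ln(154/32.3)] = 95.6 J/K.

ΔS = 95.6 J/K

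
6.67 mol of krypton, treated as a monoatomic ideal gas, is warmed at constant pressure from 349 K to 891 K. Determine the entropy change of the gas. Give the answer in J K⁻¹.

At constant pressure, ΔS = nC_p ln(T₂/T₁) with C_p = 5R/2 = 20.79 J mol⁻¹ K⁻¹.
ΔS = 6.67 × 20.79 × ln(891/349) = 130 J/K.

ΔS = 130 J/K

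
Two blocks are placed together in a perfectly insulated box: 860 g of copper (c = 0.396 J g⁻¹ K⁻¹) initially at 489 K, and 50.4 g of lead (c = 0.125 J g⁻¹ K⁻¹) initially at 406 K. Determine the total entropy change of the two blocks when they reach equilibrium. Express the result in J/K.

Energy balance: T_f = (m₁c₁T₁ + m₂c₂T₂)/(m₁c₁ + m₂c₂) = 487.49 K.
ΔS₁ = m₁c₁ ln(T_f/T₁) = 340.56 × ln(487.49/489) = -1.0515 J/K.
ΔS₂ = m₂c₂ ln(T_f/T₂) = 6.3 × ln(487.49/406) = 1.1524 J/K.
ΔS_total = -1.0515 + 1.1524 = 0.101 J/K.

ΔS_total = 0.101 J/K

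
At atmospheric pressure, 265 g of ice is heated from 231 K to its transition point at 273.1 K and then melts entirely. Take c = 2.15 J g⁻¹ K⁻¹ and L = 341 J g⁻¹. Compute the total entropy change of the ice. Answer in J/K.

Warming step: ΔS₁ = m c ln(T_tr/T_i) = 265 × 2.15 × ln(273.1/231) = 95.39 J/K.
Phase change: ΔS₂ = +mL/T_tr = 265 × 341 / 273.1 = 330.9 J/K.
ΔS_total = (95.39) + (330.9) = 426 J/K.

ΔS = 426 J/K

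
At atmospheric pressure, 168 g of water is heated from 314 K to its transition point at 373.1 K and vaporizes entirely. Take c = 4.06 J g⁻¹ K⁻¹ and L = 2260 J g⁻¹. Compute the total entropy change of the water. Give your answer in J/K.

Warming step: ΔS₁ = m c ln(T_tr/T_i) = 168 × 4.06 × ln(373.1/314) = 117.6 J/K.
Phase change: ΔS₂ = +mL/T_tr = 168 × 2260 / 373.1 = 1018 J/K.
ΔS_total = (117.6) + (1018) = 1140 J/K.

ΔS = 1140 J/K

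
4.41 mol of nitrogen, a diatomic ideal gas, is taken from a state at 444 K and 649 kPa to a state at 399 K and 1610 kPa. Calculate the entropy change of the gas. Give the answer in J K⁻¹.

ΔS = -47 J/K

ΔS = nC_p ln(T₂/T₁) − nR ln(P₂/P₁), with C_p = 7R/2 = 29.1 J mol⁻¹ K⁻¹ for a diatomic ideal gas.
ΔS = 4.41 × [29.1 × ln(399/444) − 8.314 × ln(1610/649)] = -47 J/K.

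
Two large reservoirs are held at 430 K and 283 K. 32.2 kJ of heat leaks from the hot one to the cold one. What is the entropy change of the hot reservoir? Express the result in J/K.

The hot reservoir loses heat Q, so ΔS_hot = −Q/T_H = −32200/430 = -74.9 J/K.

ΔS_hot = -74.9 J/K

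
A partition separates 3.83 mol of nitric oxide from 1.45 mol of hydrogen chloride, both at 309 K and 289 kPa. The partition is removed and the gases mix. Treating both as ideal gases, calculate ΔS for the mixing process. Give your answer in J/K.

Mole fractions: x_A = 3.83/5.28 = 0.725, x_B = 0.275.
ΔS_mix = −R(n_A ln x_A + n_B ln x_B) = −8.314 × (3.83 ln 0.725 + 1.45 ln 0.275) = 25.8 J/K.

ΔS_mix = 25.8 J/K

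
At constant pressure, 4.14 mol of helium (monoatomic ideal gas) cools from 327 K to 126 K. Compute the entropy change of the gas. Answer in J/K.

ΔS = -82.1 J/K

At constant pressure, ΔS = nC_p ln(T₂/T₁) with C_p = 5R/2 = 20.79 J mol⁻¹ K⁻¹.
ΔS = 4.14 × 20.79 × ln(126/327) = -82.1 J/K.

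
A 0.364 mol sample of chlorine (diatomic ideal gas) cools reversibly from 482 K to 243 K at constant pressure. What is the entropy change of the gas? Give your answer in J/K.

ΔS = -7.25 J/K

At constant pressure, ΔS = nC_p ln(T₂/T₁) with C_p = 7R/2 = 29.1 J mol⁻¹ K⁻¹.
ΔS = 0.364 × 29.1 × ln(243/482) = -7.25 J/K.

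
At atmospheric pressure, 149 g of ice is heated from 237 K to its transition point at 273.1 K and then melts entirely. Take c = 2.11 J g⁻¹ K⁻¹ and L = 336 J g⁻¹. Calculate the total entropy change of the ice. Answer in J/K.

ΔS = 228 J/K

Warming step: ΔS₁ = m c ln(T_tr/T_i) = 149 × 2.11 × ln(273.1/237) = 44.57 J/K.
Phase change: ΔS₂ = +mL/T_tr = 149 × 336 / 273.1 = 183.3 J/K.
ΔS_total = (44.57) + (183.3) = 228 J/K.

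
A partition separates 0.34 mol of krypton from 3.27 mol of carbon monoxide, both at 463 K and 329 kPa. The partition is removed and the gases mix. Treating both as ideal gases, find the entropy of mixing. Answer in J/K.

ΔS_mix = 9.37 J/K

Mole fractions: x_A = 0.34/3.61 = 0.0942, x_B = 0.906.
ΔS_mix = −R(n_A ln x_A + n_B ln x_B) = −8.314 × (0.34 ln 0.0942 + 3.27 ln 0.906) = 9.37 J/K.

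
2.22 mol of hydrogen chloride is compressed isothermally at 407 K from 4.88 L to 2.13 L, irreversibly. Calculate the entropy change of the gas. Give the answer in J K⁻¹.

ΔS_gas = -15.3 J/K

Entropy is a state function, so ΔS_gas depends only on the end states.
For an isothermal ideal gas ΔS_gas = nR ln(V₂/V₁) = 2.22 × 8.314 × ln(2.13/4.88) = -15.3 J/K.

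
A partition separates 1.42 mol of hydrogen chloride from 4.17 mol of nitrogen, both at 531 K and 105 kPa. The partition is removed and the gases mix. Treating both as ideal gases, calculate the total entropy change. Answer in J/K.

ΔS_mix = 26.3 J/K

Mole fractions: x_A = 1.42/5.59 = 0.254, x_B = 0.746.
ΔS_mix = −R(n_A ln x_A + n_B ln x_B) = −8.314 × (1.42 ln 0.254 + 4.17 ln 0.746) = 26.3 J/K.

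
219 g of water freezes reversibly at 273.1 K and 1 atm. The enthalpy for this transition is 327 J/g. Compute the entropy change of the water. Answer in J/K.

ΔS = -262 J/K

Heat released by the substance: Q = −mL = −219 × 327 = −71613 J.
At constant T, ΔS = Q_rev/T = −71613 / 273.1 = -262 J/K.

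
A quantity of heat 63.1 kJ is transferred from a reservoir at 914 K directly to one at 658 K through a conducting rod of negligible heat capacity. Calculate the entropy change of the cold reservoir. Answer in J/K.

The cold reservoir gains heat Q, so ΔS_cold = +Q/T_C = 63100/658 = 95.9 J/K.

ΔS_cold = 95.9 J/K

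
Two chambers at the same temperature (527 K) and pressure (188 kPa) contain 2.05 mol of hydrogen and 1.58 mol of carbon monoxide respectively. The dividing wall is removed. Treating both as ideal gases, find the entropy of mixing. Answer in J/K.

ΔS_mix = 20.7 J/K

Mole fractions: x_A = 2.05/3.63 = 0.565, x_B = 0.435.
ΔS_mix = −R(n_A ln x_A + n_B ln x_B) = −8.314 × (2.05 ln 0.565 + 1.58 ln 0.435) = 20.7 J/K.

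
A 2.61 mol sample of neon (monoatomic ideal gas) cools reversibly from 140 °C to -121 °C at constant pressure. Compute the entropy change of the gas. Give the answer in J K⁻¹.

ΔS = -54.2 J/K

In kelvin: T₁ = 413.15 K, T₂ = 152.15 K. At constant pressure, ΔS = nC_p ln(T₂/T₁) with C_p = 5R/2 = 20.79 J mol⁻¹ K⁻¹.
ΔS = 2.61 × 20.79 × ln(152.15/413.15) = -54.2 J/K.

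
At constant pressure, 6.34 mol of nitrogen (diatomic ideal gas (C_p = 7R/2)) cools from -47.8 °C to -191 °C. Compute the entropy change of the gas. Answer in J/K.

In kelvin: T₁ = 225.35 K, T₂ = 82.15 K. At constant pressure, ΔS = nC_p ln(T₂/T₁) with C_p = 7R/2 = 29.1 J mol⁻¹ K⁻¹.
ΔS = 6.34 × 29.1 × ln(82.15/225.35) = -186 J/K.

ΔS = -186 J/K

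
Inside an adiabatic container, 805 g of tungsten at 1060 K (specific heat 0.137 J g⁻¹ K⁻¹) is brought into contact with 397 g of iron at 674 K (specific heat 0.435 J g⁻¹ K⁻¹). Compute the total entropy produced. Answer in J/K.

Energy balance: T_f = (m₁c₁T₁ + m₂c₂T₂)/(m₁c₁ + m₂c₂) = 824.43 K.
ΔS₁ = m₁c₁ ln(T_f/T₁) = 110.285 × ln(824.43/1060) = -27.72 J/K.
ΔS₂ = m₂c₂ ln(T_f/T₂) = 172.695 × ln(824.43/674) = 34.79 J/K.
ΔS_total = -27.72 + 34.79 = 7.07 J/K.

ΔS_total = 7.07 J/K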